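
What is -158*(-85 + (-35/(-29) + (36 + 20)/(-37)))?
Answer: 14462372/1073 ≈ 13478.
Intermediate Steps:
-158*(-85 + (-35/(-29) + (36 + 20)/(-37))) = -158*(-85 + (-35*(-1/29) + 56*(-1/37))) = -158*(-85 + (35/29 - 56/37)) = -158*(-85 - 329/1073) = -158*(-91534/1073) = 14462372/1073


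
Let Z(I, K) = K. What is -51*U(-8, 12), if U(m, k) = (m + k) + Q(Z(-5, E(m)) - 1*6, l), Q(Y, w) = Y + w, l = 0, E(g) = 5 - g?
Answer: -561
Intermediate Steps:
U(m, k) = -1 + k (U(m, k) = (m + k) + (((5 - m) - 1*6) + 0) = (k + m) + (((5 - m) - 6) + 0) = (k + m) + ((-1 - m) + 0) = (k + m) + (-1 - m) = -1 + k)
-51*U(-8, 12) = -51*(-1 + 12) = -51*11 = -561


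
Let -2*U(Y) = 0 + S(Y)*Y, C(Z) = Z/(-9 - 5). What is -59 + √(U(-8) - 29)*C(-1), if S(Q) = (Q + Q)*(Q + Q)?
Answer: -59 + √995/14 ≈ -56.747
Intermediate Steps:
S(Q) = 4*Q² (S(Q) = (2*Q)*(2*Q) = 4*Q²)
C(Z) = -Z/14 (C(Z) = Z/(-14) = Z*(-1/14) = -Z/14)
U(Y) = -2*Y³ (U(Y) = -(0 + (4*Y²)*Y)/2 = -(0 + 4*Y³)/2 = -2*Y³)
-59 + √(U(-8) - 29)*C(-1) = -59 + √(-2*(-8)³ - 29)*(-1/14*(-1)) = -59 + √(-2*(-512) - 29)*(1/14) = -59 + √(1024 - 29)*(1/14) = -59 + √995*(1/14) = -59 + √995/14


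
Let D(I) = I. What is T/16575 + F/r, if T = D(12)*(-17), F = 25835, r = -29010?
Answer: -1702483/1885650 ≈ -0.90286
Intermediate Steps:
T = -204 (T = 12*(-17) = -204)
T/16575 + F/r = -204/16575 + 25835/(-29010) = -204*1/16575 + 25835*(-1/29010) = -4/325 - 5167/5802 = -1702483/1885650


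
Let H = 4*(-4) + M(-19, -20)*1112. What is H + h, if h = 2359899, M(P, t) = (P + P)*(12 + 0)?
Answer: 1852811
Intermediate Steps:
M(P, t) = 24*P (M(P, t) = (2*P)*12 = 24*P)
H = -507088 (H = 4*(-4) + (24*(-19))*1112 = -16 - 456*1112 = -16 - 507072 = -507088)
H + h = -507088 + 2359899 = 1852811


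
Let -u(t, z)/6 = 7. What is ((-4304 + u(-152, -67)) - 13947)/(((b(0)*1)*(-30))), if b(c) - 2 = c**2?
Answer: 18293/60 ≈ 304.88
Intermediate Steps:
u(t, z) = -42 (u(t, z) = -6*7 = -42)
b(c) = 2 + c**2
((-4304 + u(-152, -67)) - 13947)/(((b(0)*1)*(-30))) = ((-4304 - 42) - 13947)/((((2 + 0**2)*1)*(-30))) = (-4346 - 13947)/((((2 + 0)*1)*(-30))) = -18293/((2*1)*(-30)) = -18293/(2*(-30)) = -18293/(-60) = -18293*(-1/60) = 18293/60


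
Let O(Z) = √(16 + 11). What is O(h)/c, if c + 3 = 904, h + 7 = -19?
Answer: 3*√3/901 ≈ 0.0057671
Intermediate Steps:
h = -26 (h = -7 - 19 = -26)
O(Z) = 3*√3 (O(Z) = √27 = 3*√3)
c = 901 (c = -3 + 904 = 901)
O(h)/c = (3*√3)/901 = (3*√3)*(1/901) = 3*√3/901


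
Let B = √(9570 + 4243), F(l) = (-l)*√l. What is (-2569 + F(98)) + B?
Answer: -2569 + √13813 - 686*√2 ≈ -3421.6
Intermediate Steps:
F(l) = -l^(3/2)
B = √13813 ≈ 117.53
(-2569 + F(98)) + B = (-2569 - 98^(3/2)) + √13813 = (-2569 - 686*√2) + √13813 = -2569 + √13813 - 686*√2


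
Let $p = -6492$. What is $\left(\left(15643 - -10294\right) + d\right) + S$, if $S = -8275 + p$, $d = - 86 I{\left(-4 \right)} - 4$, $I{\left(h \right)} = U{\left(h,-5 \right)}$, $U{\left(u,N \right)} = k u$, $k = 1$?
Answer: $11510$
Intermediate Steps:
$U{\left(u,N \right)} = u$ ($U{\left(u,N \right)} = 1 u = u$)
$I{\left(h \right)} = h$
$d = 340$ ($d = \left(-86\right) \left(-4\right) - 4 = 344 - 4 = 340$)
$S = -14767$ ($S = -8275 - 6492 = -14767$)
$\left(\left(15643 - -10294\right) + d\right) + S = \left(\left(15643 - -10294\right) + 340\right) - 14767 = \left(\left(15643 + 10294\right) + 340\right) - 14767 = \left(25937 + 340\right) - 14767 = 26277 - 14767 = 11510$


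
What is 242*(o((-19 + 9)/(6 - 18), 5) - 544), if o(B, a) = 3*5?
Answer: -128018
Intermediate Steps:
o(B, a) = 15
242*(o((-19 + 9)/(6 - 18), 5) - 544) = 242*(15 - 544) = 242*(-529) = -128018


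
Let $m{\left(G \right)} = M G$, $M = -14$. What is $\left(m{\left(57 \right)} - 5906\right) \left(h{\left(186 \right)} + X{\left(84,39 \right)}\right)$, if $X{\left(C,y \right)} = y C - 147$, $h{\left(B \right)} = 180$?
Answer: $-22183536$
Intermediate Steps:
$X{\left(C,y \right)} = -147 + C y$ ($X{\left(C,y \right)} = C y - 147 = -147 + C y$)
$m{\left(G \right)} = - 14 G$
$\left(m{\left(57 \right)} - 5906\right) \left(h{\left(186 \right)} + X{\left(84,39 \right)}\right) = \left(\left(-14\right) 57 - 5906\right) \left(180 + \left(-147 + 84 \cdot 39\right)\right) = \left(-798 - 5906\right) \left(180 + \left(-147 + 3276\right)\right) = - 6704 \left(180 + 3129\right) = \left(-6704\right) 3309 = -22183536$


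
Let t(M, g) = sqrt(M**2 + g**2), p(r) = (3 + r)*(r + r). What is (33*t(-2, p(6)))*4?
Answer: 264*sqrt(2917) ≈ 14258.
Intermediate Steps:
p(r) = 2*r*(3 + r) (p(r) = (3 + r)*(2*r) = 2*r*(3 + r))
(33*t(-2, p(6)))*4 = (33*sqrt((-2)**2 + (2*6*(3 + 6))**2))*4 = (33*sqrt(4 + (2*6*9)**2))*4 = (33*sqrt(4 + 108**2))*4 = (33*sqrt(4 + 11664))*4 = (33*sqrt(11668))*4 = (33*(2*sqrt(2917)))*4 = (66*sqrt(2917))*4 = 264*sqrt(2917)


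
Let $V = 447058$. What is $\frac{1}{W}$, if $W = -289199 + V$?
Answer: $\frac{1}{157859} \approx 6.3348 \cdot 10^{-6}$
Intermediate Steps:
$W = 157859$ ($W = -289199 + 447058 = 157859$)
$\frac{1}{W} = \frac{1}{157859}$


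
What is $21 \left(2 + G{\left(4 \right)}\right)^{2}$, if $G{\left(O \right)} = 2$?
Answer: $336$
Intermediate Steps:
$21 \left(2 + G{\left(4 \right)}\right)^{2} = 21 \left(2 + 2\right)^{2} = 21 \cdot 4^{2} = 21 \cdot 16 = 336$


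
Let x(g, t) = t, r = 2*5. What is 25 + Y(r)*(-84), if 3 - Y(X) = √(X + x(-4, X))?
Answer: -227 + 168*√5 ≈ 148.66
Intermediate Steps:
r = 10
Y(X) = 3 - √2*√X (Y(X) = 3 - √(X + X) = 3 - √(2*X) = 3 - √2*√X)
25 + Y(r)*(-84) = 25 + (3 - √2*√10)*(-84) = 25 + (3 - 2*√5)*(-84) = 25 + (-252 + 168*√5) = -227 + 168*√5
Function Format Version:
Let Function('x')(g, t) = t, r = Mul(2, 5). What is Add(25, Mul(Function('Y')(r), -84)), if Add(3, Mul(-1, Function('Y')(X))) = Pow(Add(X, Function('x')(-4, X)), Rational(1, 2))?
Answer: Add(-227, Mul(168, Pow(5, Rational(1, 2)))) ≈ 148.66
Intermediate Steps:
r = 10
Function('Y')(X) = Add(3, Mul(-1, Pow(2, Rational(1, 2)), Pow(X, Rational(1, 2)))) (Function('Y')(X) = Add(3, Mul(-1, Pow(Add(X, X), Rational(1, 2)))) = Add(3, Mul(-1, Pow(Mul(2, X), Rational(1, 2)))) = Add(3, Mul(-1, Mul(Pow(2, Rational(1, 2)), Pow(X, Rational(1, 2))))) = Add(3, Mul(-1, Pow(2, Rational(1, 2)), Pow(X, Rational(1, 2)))))
Add(25, Mul(Function('Y')(r), -84)) = Add(25, Mul(Add(3, Mul(-1, Pow(2, Rational(1, 2)), Pow(10, Rational(1, 2)))), -84)) = Add(25, Mul(Add(3, Mul(-2, Pow(5, Rational(1, 2)))), -84)) = Add(25, Add(-252, Mul(168, Pow(5, Rational(1, 2))))) = Add(-227, Mul(168, Pow(5, Rational(1, 2))))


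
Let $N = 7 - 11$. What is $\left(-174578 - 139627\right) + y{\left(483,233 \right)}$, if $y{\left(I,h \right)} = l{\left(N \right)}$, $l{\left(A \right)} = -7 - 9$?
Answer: $-314221$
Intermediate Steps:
$N = -4$
$l{\left(A \right)} = -16$ ($l{\left(A \right)} = -7 - 9 = -16$)
$y{\left(I,h \right)} = -16$
$\left(-174578 - 139627\right) + y{\left(483,233 \right)} = \left(-174578 - 139627\right) - 16 = -314205 - 16 = -314221$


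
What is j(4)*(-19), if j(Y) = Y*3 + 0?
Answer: -228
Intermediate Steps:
j(Y) = 3*Y (j(Y) = 3*Y + 0 = 3*Y)
j(4)*(-19) = (3*4)*(-19) = 12*(-19) = -228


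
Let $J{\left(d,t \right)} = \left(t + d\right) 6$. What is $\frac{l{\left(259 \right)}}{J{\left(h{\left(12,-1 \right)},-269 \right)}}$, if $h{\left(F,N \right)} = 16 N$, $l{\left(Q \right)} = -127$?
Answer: $\frac{127}{1710} \approx 0.074269$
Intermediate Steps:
$J{\left(d,t \right)} = 6 d + 6 t$ ($J{\left(d,t \right)} = \left(d + t\right) 6 = 6 d + 6 t$)
$\frac{l{\left(259 \right)}}{J{\left(h{\left(12,-1 \right)},-269 \right)}} = - \frac{127}{6 \cdot 16 \left(-1\right) + 6 \left(-269\right)} = - \frac{127}{6 \left(-16\right) - 1614} = - \frac{127}{-96 - 1614} = - \frac{127}{-1710} = \left(-127\right) \left(- \frac{1}{1710}\right) = \frac{127}{1710}$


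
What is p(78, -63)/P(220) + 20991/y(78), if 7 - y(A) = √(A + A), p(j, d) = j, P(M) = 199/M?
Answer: -27404343/21293 - 41982*√39/107 ≈ -3737.3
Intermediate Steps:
y(A) = 7 - √2*√A (y(A) = 7 - √(A + A) = 7 - √(2*A) = 7 - √2*√A)
p(78, -63)/P(220) + 20991/y(78) = 78/((199/220)) + 20991/(7 - √2*√78) = 78/((199*(1/220))) + 20991/(7 - 2*√39) = 78/(199/220) + 20991/(7 - 2*√39) = 78*(220/199) + 20991/(7 - 2*√39) = 17160/199 + 20991/(7 - 2*√39)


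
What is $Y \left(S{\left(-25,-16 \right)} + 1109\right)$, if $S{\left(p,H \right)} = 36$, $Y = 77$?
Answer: $88165$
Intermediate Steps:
$Y \left(S{\left(-25,-16 \right)} + 1109\right) = 77 \left(36 + 1109\right) = 77 \cdot 1145 = 88165$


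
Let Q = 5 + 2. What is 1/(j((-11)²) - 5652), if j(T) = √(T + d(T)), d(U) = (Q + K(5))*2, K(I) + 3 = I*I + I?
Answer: -628/3549435 - √21/10648305 ≈ -0.00017736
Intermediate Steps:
K(I) = -3 + I + I² (K(I) = -3 + (I*I + I) = -3 + (I² + I) = -3 + (I + I²) = -3 + I + I²)
Q = 7
d(U) = 68 (d(U) = (7 + (-3 + 5 + 5²))*2 = (7 + (-3 + 5 + 25))*2 = (7 + 27)*2 = 34*2 = 68)
j(T) = √(68 + T) (j(T) = √(T + 68) = √(68 + T))
1/(j((-11)²) - 5652) = 1/(√(68 + (-11)²) - 5652) = 1/(√(68 + 121) - 5652) = 1/(√189 - 5652) = 1/(3*√21 - 5652) = 1/(-5652 + 3*√21)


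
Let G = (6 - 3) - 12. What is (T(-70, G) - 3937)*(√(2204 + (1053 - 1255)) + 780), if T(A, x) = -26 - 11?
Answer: -3099720 - 3974*√2002 ≈ -3.2775e+6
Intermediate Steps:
G = -9 (G = 3 - 12 = -9)
T(A, x) = -37
(T(-70, G) - 3937)*(√(2204 + (1053 - 1255)) + 780) = (-37 - 3937)*(√(2204 + (1053 - 1255)) + 780) = -3974*(√(2204 - 202) + 780) = -3974*(√2002 + 780) = -3974*(780 + √2002) = -3099720 - 3974*√2002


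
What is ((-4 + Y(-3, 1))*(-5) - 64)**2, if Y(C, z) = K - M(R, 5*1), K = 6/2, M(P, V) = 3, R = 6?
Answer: 1936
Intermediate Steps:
K = 3 (K = 6*(1/2) = 3)
Y(C, z) = 0 (Y(C, z) = 3 - 1*3 = 3 - 3 = 0)
((-4 + Y(-3, 1))*(-5) - 64)**2 = ((-4 + 0)*(-5) - 64)**2 = (-4*(-5) - 64)**2 = (20 - 64)**2 = (-44)**2 = 1936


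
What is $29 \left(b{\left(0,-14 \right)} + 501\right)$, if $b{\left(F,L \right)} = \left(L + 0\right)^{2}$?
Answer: $20213$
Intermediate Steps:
$b{\left(F,L \right)} = L^{2}$
$29 \left(b{\left(0,-14 \right)} + 501\right) = 29 \left(\left(-14\right)^{2} + 501\right) = 29 \left(196 + 501\right) = 29 \cdot 697 = 20213$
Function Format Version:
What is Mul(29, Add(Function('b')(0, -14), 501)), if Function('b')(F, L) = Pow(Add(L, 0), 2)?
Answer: 20213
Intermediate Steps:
Function('b')(F, L) = Pow(L, 2)
Mul(29, Add(Function('b')(0, -14), 501)) = Mul(29, Add(Pow(-14, 2), 501)) = Mul(29, Add(196, 501)) = Mul(29, 697) = 20213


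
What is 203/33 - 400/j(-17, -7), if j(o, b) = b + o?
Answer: 251/11 ≈ 22.818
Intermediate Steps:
203/33 - 400/j(-17, -7) = 203/33 - 400/(-7 - 17) = 203*(1/33) - 400/(-24) = 203/33 - 400*(-1/24) = 203/33 + 50/3 = 251/11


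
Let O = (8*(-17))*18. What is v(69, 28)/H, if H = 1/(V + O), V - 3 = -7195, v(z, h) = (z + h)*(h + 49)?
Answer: -72001160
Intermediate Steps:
v(z, h) = (49 + h)*(h + z) (v(z, h) = (h + z)*(49 + h) = (49 + h)*(h + z))
V = -7192 (V = 3 - 7195 = -7192)
O = -2448 (O = -136*18 = -2448)
H = -1/9640 (H = 1/(-7192 - 2448) = 1/(-9640) = -1/9640 ≈ -0.00010373)
v(69, 28)/H = (28² + 49*28 + 49*69 + 28*69)/(-1/9640) = (784 + 1372 + 3381 + 1932)*(-9640) = 7469*(-9640) = -72001160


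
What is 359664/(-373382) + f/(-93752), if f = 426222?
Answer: -48215710533/8751327316 ≈ -5.5095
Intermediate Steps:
359664/(-373382) + f/(-93752) = 359664/(-373382) + 426222/(-93752) = 359664*(-1/373382) + 426222*(-1/93752) = -179832/186691 - 213111/46876 = -48215710533/8751327316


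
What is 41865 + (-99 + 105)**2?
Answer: 41901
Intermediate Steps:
41865 + (-99 + 105)**2 = 41865 + 6**2 = 41865 + 36 = 41901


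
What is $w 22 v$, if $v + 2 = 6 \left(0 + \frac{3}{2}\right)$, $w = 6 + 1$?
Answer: $1078$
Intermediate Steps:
$w = 7$
$v = 7$ ($v = -2 + 6 \left(0 + \frac{3}{2}\right) = -2 + 6 \cdot \frac{3}{2} = -2 + 9 = 7$)
$w 22 v = 7 \cdot 22 \cdot 7 = 154 \cdot 7 = 1078$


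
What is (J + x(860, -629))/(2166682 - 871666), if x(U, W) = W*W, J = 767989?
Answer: 581815/647508 ≈ 0.89855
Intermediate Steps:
x(U, W) = W²
(J + x(860, -629))/(2166682 - 871666) = (767989 + (-629)²)/(2166682 - 871666) = (767989 + 395641)/1295016 = 1163630*(1/1295016) = 581815/647508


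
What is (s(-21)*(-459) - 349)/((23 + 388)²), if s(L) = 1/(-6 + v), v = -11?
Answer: -322/168921 ≈ -0.0019062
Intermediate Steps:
s(L) = -1/17 (s(L) = 1/(-6 - 11) = 1/(-17) = -1/17)
(s(-21)*(-459) - 349)/((23 + 388)²) = (-1/17*(-459) - 349)/((23 + 388)²) = (27 - 349)/(411²) = -322/168921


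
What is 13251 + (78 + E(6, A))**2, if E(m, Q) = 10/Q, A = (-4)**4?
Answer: 316884505/16384 ≈ 19341.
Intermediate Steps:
A = 256
13251 + (78 + E(6, A))**2 = 13251 + (78 + 10/256)**2 = 13251 + (78 + 10*(1/256))**2 = 13251 + (78 + 5/128)**2 = 13251 + (9989/128)**2 = 13251 + 99780121/16384 = 316884505/16384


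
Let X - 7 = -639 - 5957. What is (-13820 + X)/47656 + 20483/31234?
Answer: 1051811/4622632 ≈ 0.22754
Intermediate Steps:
X = -6589 (X = 7 + (-639 - 5957) = 7 - 6596 = -6589)
(-13820 + X)/47656 + 20483/31234 = (-13820 - 6589)/47656 + 20483/31234 = -20409*1/47656 + 20483*(1/31234) = -20409/47656 + 20483/31234 = 1051811/4622632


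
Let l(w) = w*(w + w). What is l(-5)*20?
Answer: 1000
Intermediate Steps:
l(w) = 2*w**2 (l(w) = w*(2*w) = 2*w**2)
l(-5)*20 = (2*(-5)**2)*20 = (2*25)*20 = 50*20 = 1000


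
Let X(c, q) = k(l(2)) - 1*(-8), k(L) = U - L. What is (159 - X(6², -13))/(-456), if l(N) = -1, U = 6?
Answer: -6/19 ≈ -0.31579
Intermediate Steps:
k(L) = 6 - L
X(c, q) = 15 (X(c, q) = (6 - 1*(-1)) - 1*(-8) = (6 + 1) + 8 = 7 + 8 = 15)
(159 - X(6², -13))/(-456) = (159 - 1*15)/(-456) = (159 - 15)*(-1/456) = 144*(-1/456) = -6/19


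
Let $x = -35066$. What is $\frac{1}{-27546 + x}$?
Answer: $- \frac{1}{62612} \approx -1.5971 \cdot 10^{-5}$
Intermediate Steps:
$\frac{1}{-27546 + x} = \frac{1}{-27546 - 35066} = \frac{1}{-62612} = - \frac{1}{62612}$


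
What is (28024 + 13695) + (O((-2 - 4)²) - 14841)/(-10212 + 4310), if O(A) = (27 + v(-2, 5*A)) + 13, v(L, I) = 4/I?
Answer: 5540407627/132795 ≈ 41722.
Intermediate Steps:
O(A) = 40 + 4/(5*A) (O(A) = (27 + 4/((5*A))) + 13 = (27 + 4*(1/(5*A))) + 13 = (27 + 4/(5*A)) + 13 = 40 + 4/(5*A))
(28024 + 13695) + (O((-2 - 4)²) - 14841)/(-10212 + 4310) = (28024 + 13695) + ((40 + 4/(5*((-2 - 4)²))) - 14841)/(-10212 + 4310) = 41719 + ((40 + 4/(5*((-6)²))) - 14841)/(-5902) = 41719 + ((40 + (⅘)/36) - 14841)*(-1/5902) = 41719 + ((40 + (⅘)*(1/36)) - 14841)*(-1/5902) = 41719 + ((40 + 1/45) - 14841)*(-1/5902) = 41719 + (1801/45 - 14841)*(-1/5902) = 41719 - 666044/45*(-1/5902) = 41719 + 333022/132795 = 5540407627/132795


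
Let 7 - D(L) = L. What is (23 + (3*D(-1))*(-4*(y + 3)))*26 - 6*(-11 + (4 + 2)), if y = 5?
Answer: -19340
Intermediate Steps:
D(L) = 7 - L
(23 + (3*D(-1))*(-4*(y + 3)))*26 - 6*(-11 + (4 + 2)) = (23 + (3*(7 - 1*(-1)))*(-4*(5 + 3)))*26 - 6*(-11 + (4 + 2)) = (23 + (3*(7 + 1))*(-4*8))*26 - 6*(-11 + 6) = (23 + (3*8)*(-32))*26 - 6*(-5) = (23 + 24*(-32))*26 + 30 = (23 - 768)*26 + 30 = -745*26 + 30 = -19370 + 30 = -19340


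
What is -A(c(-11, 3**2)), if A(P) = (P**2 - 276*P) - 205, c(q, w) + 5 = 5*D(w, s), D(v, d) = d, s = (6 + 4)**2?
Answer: -108200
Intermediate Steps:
s = 100 (s = 10**2 = 100)
c(q, w) = 495 (c(q, w) = -5 + 5*100 = -5 + 500 = 495)
A(P) = -205 + P**2 - 276*P
-A(c(-11, 3**2)) = -(-205 + 495**2 - 276*495) = -(-205 + 245025 - 136620) = -1*108200 = -108200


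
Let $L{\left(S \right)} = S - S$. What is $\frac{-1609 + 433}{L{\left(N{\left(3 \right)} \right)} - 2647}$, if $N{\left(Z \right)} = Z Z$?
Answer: $\frac{1176}{2647} \approx 0.44428$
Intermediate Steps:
$N{\left(Z \right)} = Z^{2}$
$L{\left(S \right)} = 0$
$\frac{-1609 + 433}{L{\left(N{\left(3 \right)} \right)} - 2647} = \frac{-1609 + 433}{0 - 2647} = - \frac{1176}{-2647} = \left(-1176\right) \left(- \frac{1}{2647}\right) = \frac{1176}{2647}$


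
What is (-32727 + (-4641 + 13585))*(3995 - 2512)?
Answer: -35270189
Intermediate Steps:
(-32727 + (-4641 + 13585))*(3995 - 2512) = (-32727 + 8944)*1483 = -23783*1483 = -35270189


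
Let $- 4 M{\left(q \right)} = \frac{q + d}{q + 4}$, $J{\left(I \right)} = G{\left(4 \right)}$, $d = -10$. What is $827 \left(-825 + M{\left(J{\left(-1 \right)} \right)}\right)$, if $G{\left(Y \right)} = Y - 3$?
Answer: $- \frac{13638057}{20} \approx -6.819 \cdot 10^{5}$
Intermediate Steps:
$G{\left(Y \right)} = -3 + Y$
$J{\left(I \right)} = 1$ ($J{\left(I \right)} = -3 + 4 = 1$)
$M{\left(q \right)} = - \frac{-10 + q}{4 \left(4 + q\right)}$ ($M{\left(q \right)} = - \frac{\left(q - 10\right) \frac{1}{q + 4}}{4} = - \frac{\left(-10 + q\right) \frac{1}{4 + q}}{4} = - \frac{\frac{1}{4 + q} \left(-10 + q\right)}{4} = - \frac{-10 + q}{4 \left(4 + q\right)}$)
$827 \left(-825 + M{\left(J{\left(-1 \right)} \right)}\right) = 827 \left(-825 + \frac{10 - 1}{4 \left(4 + 1\right)}\right) = 827 \left(-825 + \frac{10 - 1}{4 \cdot 5}\right) = 827 \left(-825 + \frac{1}{4} \cdot \frac{1}{5} \cdot 9\right) = 827 \left(-825 + \frac{9}{20}\right) = 827 \left(- \frac{16491}{20}\right) = - \frac{13638057}{20}$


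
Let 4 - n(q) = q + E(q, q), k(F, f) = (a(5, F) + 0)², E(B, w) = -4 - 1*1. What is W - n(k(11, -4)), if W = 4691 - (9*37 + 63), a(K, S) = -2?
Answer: 4290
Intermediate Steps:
E(B, w) = -5 (E(B, w) = -4 - 1 = -5)
W = 4295 (W = 4691 - (333 + 63) = 4691 - 1*396 = 4691 - 396 = 4295)
k(F, f) = 4 (k(F, f) = (-2 + 0)² = (-2)² = 4)
n(q) = 9 - q (n(q) = 4 - (q - 5) = 4 - (-5 + q) = 4 + (5 - q) = 9 - q)
W - n(k(11, -4)) = 4295 - (9 - 1*4) = 4295 - (9 - 4) = 4295 - 1*5 = 4295 - 5 = 4290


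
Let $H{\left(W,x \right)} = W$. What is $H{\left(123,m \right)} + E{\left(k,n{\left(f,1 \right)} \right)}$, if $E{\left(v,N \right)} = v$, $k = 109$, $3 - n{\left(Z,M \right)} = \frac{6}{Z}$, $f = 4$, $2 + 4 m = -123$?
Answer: $232$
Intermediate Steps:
$m = - \frac{125}{4}$ ($m = - \frac{1}{2} + \frac{1}{4} \left(-123\right) = - \frac{1}{2} - \frac{123}{4} = - \frac{125}{4} \approx -31.25$)
$n{\left(Z,M \right)} = 3 - \frac{6}{Z}$
$H{\left(123,m \right)} + E{\left(k,n{\left(f,1 \right)} \right)} = 123 + 109 = 232$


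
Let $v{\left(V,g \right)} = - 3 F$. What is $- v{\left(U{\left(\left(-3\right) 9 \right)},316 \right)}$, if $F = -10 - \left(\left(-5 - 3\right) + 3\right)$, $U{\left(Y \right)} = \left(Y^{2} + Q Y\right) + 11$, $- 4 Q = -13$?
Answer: $-15$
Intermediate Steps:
$Q = \frac{13}{4}$ ($Q = \left(- \frac{1}{4}\right) \left(-13\right) = \frac{13}{4} \approx 3.25$)
$U{\left(Y \right)} = 11 + Y^{2} + \frac{13 Y}{4}$ ($U{\left(Y \right)} = \left(Y^{2} + \frac{13 Y}{4}\right) + 11 = 11 + Y^{2} + \frac{13 Y}{4}$)
$F = -5$ ($F = -10 - \left(-8 + 3\right) = -10 - -5 = -10 + 5 = -5$)
$v{\left(V,g \right)} = 15$ ($v{\left(V,g \right)} = \left(-3\right) \left(-5\right) = 15$)
$- v{\left(U{\left(\left(-3\right) 9 \right)},316 \right)} = \left(-1\right) 15 = -15$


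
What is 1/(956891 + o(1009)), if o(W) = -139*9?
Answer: 1/955640 ≈ 1.0464e-6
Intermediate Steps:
o(W) = -1251
1/(956891 + o(1009)) = 1/(956891 - 1251) = 1/955640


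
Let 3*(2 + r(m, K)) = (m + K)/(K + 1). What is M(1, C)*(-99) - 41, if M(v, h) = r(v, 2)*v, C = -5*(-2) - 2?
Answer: 124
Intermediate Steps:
C = 8 (C = 10 - 2 = 8)
r(m, K) = -2 + (K + m)/(3*(1 + K)) (r(m, K) = -2 + ((m + K)/(K + 1))/3 = -2 + ((K + m)/(1 + K))/3 = -2 + (K + m)/(3*(1 + K)))
M(v, h) = v*(-16/9 + v/9) (M(v, h) = ((-6 + v - 5*2)/(3*(1 + 2)))*v = ((⅓)*(-6 + v - 10)/3)*v = ((⅓)*(⅓)*(-16 + v))*v = (-16/9 + v/9)*v = v*(-16/9 + v/9))
M(1, C)*(-99) - 41 = ((⅑)*1*(-16 + 1))*(-99) - 41 = ((⅑)*1*(-15))*(-99) - 41 = -5/3*(-99) - 41 = 165 - 41 = 124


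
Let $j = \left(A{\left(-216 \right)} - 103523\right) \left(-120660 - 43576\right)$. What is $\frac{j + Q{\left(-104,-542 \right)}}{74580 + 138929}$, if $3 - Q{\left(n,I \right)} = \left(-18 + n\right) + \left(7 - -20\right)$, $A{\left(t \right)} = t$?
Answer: $\frac{17037678502}{213509} \approx 79798.0$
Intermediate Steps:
$Q{\left(n,I \right)} = -6 - n$ ($Q{\left(n,I \right)} = 3 - \left(\left(-18 + n\right) + \left(7 - -20\right)\right) = 3 - \left(\left(-18 + n\right) + \left(7 + 20\right)\right) = 3 - \left(\left(-18 + n\right) + 27\right) = 3 - \left(9 + n\right) = -6 - n$)
$j = 17037678404$ ($j = \left(-216 - 103523\right) \left(-120660 - 43576\right) = \left(-103739\right) \left(-164236\right) = 17037678404$)
$\frac{j + Q{\left(-104,-542 \right)}}{74580 + 138929} = \frac{17037678404 - -98}{74580 + 138929} = \frac{17037678404 + \left(-6 + 104\right)}{213509} = \left(17037678404 + 98\right) \frac{1}{213509} = 17037678502 \cdot \frac{1}{213509} = \frac{17037678502}{213509}$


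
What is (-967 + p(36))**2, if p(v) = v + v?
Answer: 801025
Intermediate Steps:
p(v) = 2*v
(-967 + p(36))**2 = (-967 + 2*36)**2 = (-967 + 72)**2 = (-895)**2 = 801025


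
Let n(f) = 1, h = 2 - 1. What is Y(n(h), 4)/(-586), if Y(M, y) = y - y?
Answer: 0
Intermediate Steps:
h = 1
Y(M, y) = 0
Y(n(h), 4)/(-586) = 0/(-586) = 0*(-1/586) = 0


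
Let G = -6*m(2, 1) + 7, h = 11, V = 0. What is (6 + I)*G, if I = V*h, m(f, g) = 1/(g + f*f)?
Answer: 174/5 ≈ 34.800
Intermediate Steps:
m(f, g) = 1/(g + f²)
G = 29/5 (G = -6/(1 + 2²) + 7 = -6/(1 + 4) + 7 = -6/5 + 7 = 29/5 ≈ 5.8000)
I = 0 (I = 0*11 = 0)
(6 + I)*G = (6 + 0)*(29/5) = 6*(29/5) = 174/5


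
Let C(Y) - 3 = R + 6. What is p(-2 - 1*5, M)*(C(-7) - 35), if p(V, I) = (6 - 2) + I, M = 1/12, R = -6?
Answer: -392/3 ≈ -130.67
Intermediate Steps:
C(Y) = 3 (C(Y) = 3 + (-6 + 6) = 3 + 0 = 3)
M = 1/12 ≈ 0.083333
p(V, I) = 4 + I
p(-2 - 1*5, M)*(C(-7) - 35) = (4 + 1/12)*(3 - 35) = (49/12)*(-32) = -392/3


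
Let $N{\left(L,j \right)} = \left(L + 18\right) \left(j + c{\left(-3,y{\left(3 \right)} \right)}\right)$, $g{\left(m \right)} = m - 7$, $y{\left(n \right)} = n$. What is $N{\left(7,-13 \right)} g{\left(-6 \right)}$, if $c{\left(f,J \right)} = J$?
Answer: $3250$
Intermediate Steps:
$g{\left(m \right)} = -7 + m$
$N{\left(L,j \right)} = \left(3 + j\right) \left(18 + L\right)$ ($N{\left(L,j \right)} = \left(L + 18\right) \left(j + 3\right) = \left(18 + L\right) \left(3 + j\right) = \left(3 + j\right) \left(18 + L\right)$)
$N{\left(7,-13 \right)} g{\left(-6 \right)} = \left(54 + 3 \cdot 7 + 18 \left(-13\right) + 7 \left(-13\right)\right) \left(-7 - 6\right) = \left(54 + 21 - 234 - 91\right) \left(-13\right) = \left(-250\right) \left(-13\right) = 3250$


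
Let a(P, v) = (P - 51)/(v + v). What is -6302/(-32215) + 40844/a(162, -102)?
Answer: -89473450106/1191955 ≈ -75065.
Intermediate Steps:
a(P, v) = (-51 + P)/(2*v) (a(P, v) = (-51 + P)/((2*v)) = (-51 + P)*(1/(2*v)) = (-51 + P)/(2*v))
-6302/(-32215) + 40844/a(162, -102) = -6302/(-32215) + 40844/(((1/2)*(-51 + 162)/(-102))) = -6302*(-1/32215) + 40844/(((1/2)*(-1/102)*111)) = 6302/32215 + 40844/(-37/68) = 6302/32215 + 40844*(-68/37) = 6302/32215 - 2777392/37 = -89473450106/1191955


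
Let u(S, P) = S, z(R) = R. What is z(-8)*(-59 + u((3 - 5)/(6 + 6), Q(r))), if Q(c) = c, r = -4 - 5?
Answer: 1420/3 ≈ 473.33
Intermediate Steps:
r = -9
z(-8)*(-59 + u((3 - 5)/(6 + 6), Q(r))) = -8*(-59 + (3 - 5)/(6 + 6)) = -8*(-59 - 2/12) = -8*(-59 - 2*1/12) = -8*(-59 - ⅙) = -8*(-355/6) = 1420/3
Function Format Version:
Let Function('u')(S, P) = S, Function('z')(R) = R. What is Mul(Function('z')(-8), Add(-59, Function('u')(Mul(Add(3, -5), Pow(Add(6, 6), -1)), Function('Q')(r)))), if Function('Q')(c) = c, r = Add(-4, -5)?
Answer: Rational(1420, 3) ≈ 473.33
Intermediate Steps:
r = -9
Mul(Function('z')(-8), Add(-59, Function('u')(Mul(Add(3, -5), Pow(Add(6, 6), -1)), Function('Q')(r)))) = Mul(-8, Add(-59, Mul(Add(3, -5), Pow(Add(6, 6), -1)))) = Mul(-8, Add(-59, Mul(-2, Pow(12, -1)))) = Mul(-8, Add(-59, Mul(-2, Rational(1, 12)))) = Mul(-8, Add(-59, Rational(-1, 6))) = Mul(-8, Rational(-355, 6)) = Rational(1420, 3)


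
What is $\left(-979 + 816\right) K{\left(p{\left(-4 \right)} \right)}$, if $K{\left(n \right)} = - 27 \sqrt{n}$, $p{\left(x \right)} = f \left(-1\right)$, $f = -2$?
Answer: $4401 \sqrt{2} \approx 6224.0$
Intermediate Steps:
$p{\left(x \right)} = 2$ ($p{\left(x \right)} = \left(-2\right) \left(-1\right) = 2$)
$\left(-979 + 816\right) K{\left(p{\left(-4 \right)} \right)} = \left(-979 + 816\right) \left(- 27 \sqrt{2}\right) = - 163 \left(- 27 \sqrt{2}\right) = 4401 \sqrt{2}$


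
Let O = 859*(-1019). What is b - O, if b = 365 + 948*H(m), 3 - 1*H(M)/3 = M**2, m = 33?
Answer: -2212898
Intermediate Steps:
O = -875321
H(M) = 9 - 3*M**2
b = -3088219 (b = 365 + 948*(9 - 3*33**2) = 365 + 948*(9 - 3*1089) = 365 + 948*(9 - 3267) = 365 + 948*(-3258) = 365 - 3088584 = -3088219)
b - O = -3088219 - 1*(-875321) = -3088219 + 875321 = -2212898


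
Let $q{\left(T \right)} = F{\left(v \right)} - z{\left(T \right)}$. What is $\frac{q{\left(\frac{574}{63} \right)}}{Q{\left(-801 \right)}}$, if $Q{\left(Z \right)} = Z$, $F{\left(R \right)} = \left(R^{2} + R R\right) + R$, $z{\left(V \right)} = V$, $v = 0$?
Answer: $\frac{82}{7209} \approx 0.011375$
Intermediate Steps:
$F{\left(R \right)} = R + 2 R^{2}$ ($F{\left(R \right)} = \left(R^{2} + R^{2}\right) + R = 2 R^{2} + R = R + 2 R^{2}$)
$q{\left(T \right)} = - T$ ($q{\left(T \right)} = 0 \left(1 + 2 \cdot 0\right) - T = 0 \left(1 + 0\right) - T = 0 \cdot 1 - T = 0 - T = - T$)
$\frac{q{\left(\frac{574}{63} \right)}}{Q{\left(-801 \right)}} = \frac{\left(-1\right) \frac{574}{63}}{-801} = - \frac{574}{63} \left(- \frac{1}{801}\right) = \left(-1\right) \frac{82}{9} \left(- \frac{1}{801}\right) = \left(- \frac{82}{9}\right) \left(- \frac{1}{801}\right) = \frac{82}{7209}$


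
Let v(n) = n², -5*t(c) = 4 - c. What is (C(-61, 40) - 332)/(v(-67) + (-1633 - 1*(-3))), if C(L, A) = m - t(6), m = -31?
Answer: -1817/14295 ≈ -0.12711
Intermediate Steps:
t(c) = -⅘ + c/5 (t(c) = -(4 - c)/5 = -⅘ + c/5)
C(L, A) = -157/5 (C(L, A) = -31 - (-⅘ + (⅕)*6) = -31 - (-⅘ + 6/5) = -31 - 1*⅖ = -31 - ⅖ = -157/5)
(C(-61, 40) - 332)/(v(-67) + (-1633 - 1*(-3))) = (-157/5 - 332)/((-67)² + (-1633 - 1*(-3))) = -1817/(5*(4489 + (-1633 + 3))) = -1817/(5*(4489 - 1630)) = -1817/5/2859 = -1817/5*1/2859 = -1817/14295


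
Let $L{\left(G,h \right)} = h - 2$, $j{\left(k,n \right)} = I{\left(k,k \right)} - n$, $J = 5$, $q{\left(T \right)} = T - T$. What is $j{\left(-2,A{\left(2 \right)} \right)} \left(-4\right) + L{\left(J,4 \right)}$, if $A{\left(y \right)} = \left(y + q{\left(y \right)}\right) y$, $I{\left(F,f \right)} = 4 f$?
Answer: $50$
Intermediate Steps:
$q{\left(T \right)} = 0$
$A{\left(y \right)} = y^{2}$ ($A{\left(y \right)} = \left(y + 0\right) y = y y = y^{2}$)
$j{\left(k,n \right)} = - n + 4 k$ ($j{\left(k,n \right)} = 4 k - n = - n + 4 k$)
$L{\left(G,h \right)} = -2 + h$ ($L{\left(G,h \right)} = h - 2 = -2 + h$)
$j{\left(-2,A{\left(2 \right)} \right)} \left(-4\right) + L{\left(J,4 \right)} = \left(- 2^{2} + 4 \left(-2\right)\right) \left(-4\right) + \left(-2 + 4\right) = \left(\left(-1\right) 4 - 8\right) \left(-4\right) + 2 = \left(-4 - 8\right) \left(-4\right) + 2 = \left(-12\right) \left(-4\right) + 2 = 48 + 2 = 50$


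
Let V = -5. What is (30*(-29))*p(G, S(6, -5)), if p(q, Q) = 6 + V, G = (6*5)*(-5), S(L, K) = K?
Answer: -870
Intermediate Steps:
G = -150 (G = 30*(-5) = -150)
p(q, Q) = 1 (p(q, Q) = 6 - 5 = 1)
(30*(-29))*p(G, S(6, -5)) = (30*(-29))*1 = -870*1 = -870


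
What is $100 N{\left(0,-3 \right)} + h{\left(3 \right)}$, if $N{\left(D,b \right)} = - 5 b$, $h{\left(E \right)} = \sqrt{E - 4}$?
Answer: $1500 + i \approx 1500.0 + 1.0 i$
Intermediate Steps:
$h{\left(E \right)} = \sqrt{-4 + E}$
$100 N{\left(0,-3 \right)} + h{\left(3 \right)} = 100 \left(\left(-5\right) \left(-3\right)\right) + \sqrt{-4 + 3} = 100 \cdot 15 + \sqrt{-1} = 1500 + i$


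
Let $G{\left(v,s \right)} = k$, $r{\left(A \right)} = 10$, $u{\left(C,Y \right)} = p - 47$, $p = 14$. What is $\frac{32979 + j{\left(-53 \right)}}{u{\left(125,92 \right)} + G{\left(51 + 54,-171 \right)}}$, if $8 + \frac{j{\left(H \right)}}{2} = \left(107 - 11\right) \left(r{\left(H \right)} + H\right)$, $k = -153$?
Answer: $- \frac{797}{6} \approx -132.83$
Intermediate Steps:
$u{\left(C,Y \right)} = -33$ ($u{\left(C,Y \right)} = 14 - 47 = -33$)
$j{\left(H \right)} = 1904 + 192 H$ ($j{\left(H \right)} = -16 + 2 \left(107 - 11\right) \left(10 + H\right) = -16 + 2 \cdot 96 \left(10 + H\right) = -16 + 2 \left(960 + 96 H\right) = -16 + \left(1920 + 192 H\right) = 1904 + 192 H$)
$G{\left(v,s \right)} = -153$
$\frac{32979 + j{\left(-53 \right)}}{u{\left(125,92 \right)} + G{\left(51 + 54,-171 \right)}} = \frac{32979 + \left(1904 + 192 \left(-53\right)\right)}{-33 - 153} = \frac{32979 + \left(1904 - 10176\right)}{-186} = \left(32979 - 8272\right) \left(- \frac{1}{186}\right) = 24707 \left(- \frac{1}{186}\right) = - \frac{797}{6}$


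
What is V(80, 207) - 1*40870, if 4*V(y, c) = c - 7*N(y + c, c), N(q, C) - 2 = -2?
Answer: -163273/4 ≈ -40818.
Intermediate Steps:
N(q, C) = 0 (N(q, C) = 2 - 2 = 0)
V(y, c) = c/4 (V(y, c) = (c - 7*0)/4 = (c + 0)/4 = c/4)
V(80, 207) - 1*40870 = (¼)*207 - 1*40870 = 207/4 - 40870 = -163273/4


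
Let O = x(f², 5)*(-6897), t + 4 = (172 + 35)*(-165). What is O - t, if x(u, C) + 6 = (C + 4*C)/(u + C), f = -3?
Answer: 885149/14 ≈ 63225.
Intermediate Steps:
t = -34159 (t = -4 + (172 + 35)*(-165) = -4 + 207*(-165) = -4 - 34155 = -34159)
x(u, C) = -6 + 5*C/(C + u) (x(u, C) = -6 + (C + 4*C)/(u + C) = -6 + (5*C)/(C + u) = -6 + 5*C/(C + u))
O = 406923/14 (O = ((-1*5 - 6*(-3)²)/(5 + (-3)²))*(-6897) = ((-5 - 6*9)/(5 + 9))*(-6897) = ((-5 - 54)/14)*(-6897) = ((1/14)*(-59))*(-6897) = -59/14*(-6897) = 406923/14 ≈ 29066.)
O - t = 406923/14 - 1*(-34159) = 406923/14 + 34159 = 885149/14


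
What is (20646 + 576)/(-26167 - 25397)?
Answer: -3537/8594 ≈ -0.41157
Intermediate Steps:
(20646 + 576)/(-26167 - 25397) = 21222/(-51564) = 21222*(-1/51564) = -3537/8594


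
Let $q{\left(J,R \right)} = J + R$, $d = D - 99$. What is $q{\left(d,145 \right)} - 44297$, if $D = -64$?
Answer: $-44315$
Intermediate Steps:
$d = -163$ ($d = -64 - 99 = -163$)
$q{\left(d,145 \right)} - 44297 = \left(-163 + 145\right) - 44297 = -18 - 44297 = -44315$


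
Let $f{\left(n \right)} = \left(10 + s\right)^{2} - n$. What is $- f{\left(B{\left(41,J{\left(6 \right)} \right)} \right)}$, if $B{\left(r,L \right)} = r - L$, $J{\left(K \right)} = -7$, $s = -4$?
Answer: $12$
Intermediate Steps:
$f{\left(n \right)} = 36 - n$ ($f{\left(n \right)} = \left(10 - 4\right)^{2} - n = 6^{2} - n = 36 - n$)
$- f{\left(B{\left(41,J{\left(6 \right)} \right)} \right)} = - (36 - \left(41 - -7\right)) = - (36 - \left(41 + 7\right)) = - (36 - 48) = \left(-1\right) \left(-12\right) = 12$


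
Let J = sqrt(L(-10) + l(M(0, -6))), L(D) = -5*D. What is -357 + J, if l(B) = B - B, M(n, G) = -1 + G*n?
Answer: -357 + 5*sqrt(2) ≈ -349.93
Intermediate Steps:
l(B) = 0
J = 5*sqrt(2) (J = sqrt(-5*(-10) + 0) = sqrt(50 + 0) = sqrt(50) = 5*sqrt(2) ≈ 7.0711)
-357 + J = -357 + 5*sqrt(2)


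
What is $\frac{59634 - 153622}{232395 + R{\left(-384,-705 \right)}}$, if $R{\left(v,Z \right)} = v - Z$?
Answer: $- \frac{23497}{58179} \approx -0.40387$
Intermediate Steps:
$\frac{59634 - 153622}{232395 + R{\left(-384,-705 \right)}} = \frac{59634 - 153622}{232395 - -321} = - \frac{93988}{232395 + \left(-384 + 705\right)} = - \frac{93988}{232395 + 321} = - \frac{93988}{232716} = \left(-93988\right) \frac{1}{232716} = - \frac{23497}{58179}$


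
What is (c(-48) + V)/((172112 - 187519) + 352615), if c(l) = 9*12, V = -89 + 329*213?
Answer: 8762/42151 ≈ 0.20787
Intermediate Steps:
V = 69988 (V = -89 + 70077 = 69988)
c(l) = 108
(c(-48) + V)/((172112 - 187519) + 352615) = (108 + 69988)/((172112 - 187519) + 352615) = 70096/(-15407 + 352615) = 70096/337208 = 70096*(1/337208) = 8762/42151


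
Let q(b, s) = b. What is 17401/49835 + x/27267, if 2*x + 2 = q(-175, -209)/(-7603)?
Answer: 7214088386917/20662687469670 ≈ 0.34914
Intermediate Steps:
x = -15031/15206 (x = -1 + (-175/(-7603))/2 = -1 + (-175*(-1/7603))/2 = -1 + (½)*(175/7603) = -1 + 175/15206 = -15031/15206 ≈ -0.98849)
17401/49835 + x/27267 = 17401/49835 - 15031/15206/27267 = 17401*(1/49835) - 15031/15206*1/27267 = 17401/49835 - 15031/414622002 = 7214088386917/20662687469670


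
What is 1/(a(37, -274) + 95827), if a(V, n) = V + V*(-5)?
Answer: 1/95679 ≈ 1.0452e-5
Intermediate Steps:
a(V, n) = -4*V (a(V, n) = V - 5*V = -4*V)
1/(a(37, -274) + 95827) = 1/(-4*37 + 95827) = 1/(-148 + 95827) = 1/95679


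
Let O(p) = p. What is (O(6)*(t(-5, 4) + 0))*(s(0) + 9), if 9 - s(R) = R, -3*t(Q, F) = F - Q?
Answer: -324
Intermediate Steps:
t(Q, F) = -F/3 + Q/3 (t(Q, F) = -(F - Q)/3 = -F/3 + Q/3)
s(R) = 9 - R
(O(6)*(t(-5, 4) + 0))*(s(0) + 9) = (6*((-1/3*4 + (1/3)*(-5)) + 0))*((9 - 1*0) + 9) = (6*((-4/3 - 5/3) + 0))*((9 + 0) + 9) = (6*(-3 + 0))*(9 + 9) = (6*(-3))*18 = -18*18 = -324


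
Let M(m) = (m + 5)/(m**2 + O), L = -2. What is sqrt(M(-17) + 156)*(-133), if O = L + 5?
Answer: -399*sqrt(92345)/73 ≈ -1661.0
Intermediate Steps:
O = 3 (O = -2 + 5 = 3)
M(m) = (5 + m)/(3 + m**2) (M(m) = (m + 5)/(m**2 + 3) = (5 + m)/(3 + m**2))
sqrt(M(-17) + 156)*(-133) = sqrt((5 - 17)/(3 + (-17)**2) + 156)*(-133) = sqrt(-12/(3 + 289) + 156)*(-133) = sqrt(-12/292 + 156)*(-133) = sqrt((1/292)*(-12) + 156)*(-133) = sqrt(-3/73 + 156)*(-133) = sqrt(11385/73)*(-133) = (3*sqrt(92345)/73)*(-133) = -399*sqrt(92345)/73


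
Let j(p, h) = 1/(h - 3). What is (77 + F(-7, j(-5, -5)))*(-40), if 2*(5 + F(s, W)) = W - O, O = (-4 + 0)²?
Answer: -5115/2 ≈ -2557.5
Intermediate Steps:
j(p, h) = 1/(-3 + h)
O = 16 (O = (-4)² = 16)
F(s, W) = -13 + W/2 (F(s, W) = -5 + (W - 1*16)/2 = -5 + (W - 16)/2 = -5 + (-16 + W)/2 = -5 + (-8 + W/2) = -13 + W/2)
(77 + F(-7, j(-5, -5)))*(-40) = (77 + (-13 + 1/(2*(-3 - 5))))*(-40) = (77 + (-13 + (½)/(-8)))*(-40) = (77 + (-13 + (½)*(-⅛)))*(-40) = (77 + (-13 - 1/16))*(-40) = (77 - 209/16)*(-40) = (1023/16)*(-40) = -5115/2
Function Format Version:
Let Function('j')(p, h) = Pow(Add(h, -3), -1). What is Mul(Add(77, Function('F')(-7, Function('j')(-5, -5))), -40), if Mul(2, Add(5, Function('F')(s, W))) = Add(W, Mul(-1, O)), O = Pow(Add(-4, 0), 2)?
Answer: Rational(-5115, 2) ≈ -2557.5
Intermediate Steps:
Function('j')(p, h) = Pow(Add(-3, h), -1)
O = 16 (O = Pow(-4, 2) = 16)
Function('F')(s, W) = Add(-13, Mul(Rational(1, 2), W)) (Function('F')(s, W) = Add(-5, Mul(Rational(1, 2), Add(W, Mul(-1, 16)))) = Add(-5, Mul(Rational(1, 2), Add(W, -16))) = Add(-5, Mul(Rational(1, 2), Add(-16, W))) = Add(-5, Add(-8, Mul(Rational(1, 2), W))) = Add(-13, Mul(Rational(1, 2), W)))
Mul(Add(77, Function('F')(-7, Function('j')(-5, -5))), -40) = Mul(Add(77, Add(-13, Mul(Rational(1, 2), Pow(Add(-3, -5), -1)))), -40) = Mul(Add(77, Add(-13, Mul(Rational(1, 2), Pow(-8, -1)))), -40) = Mul(Add(77, Add(-13, Mul(Rational(1, 2), Rational(-1, 8)))), -40) = Mul(Add(77, Add(-13, Rational(-1, 16))), -40) = Mul(Add(77, Rational(-209, 16)), -40) = Mul(Rational(1023, 16), -40) = Rational(-5115, 2)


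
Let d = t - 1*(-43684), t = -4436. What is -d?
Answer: -39248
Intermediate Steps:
d = 39248 (d = -4436 - 1*(-43684) = -4436 + 43684 = 39248)
-d = -1*39248 = -39248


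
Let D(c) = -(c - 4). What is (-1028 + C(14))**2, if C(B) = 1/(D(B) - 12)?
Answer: 511528689/484 ≈ 1.0569e+6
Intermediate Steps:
D(c) = 4 - c (D(c) = -(-4 + c) = 4 - c)
C(B) = 1/(-8 - B) (C(B) = 1/((4 - B) - 12) = 1/(-8 - B))
(-1028 + C(14))**2 = (-1028 - 1/(8 + 14))**2 = (-1028 - 1/22)**2 = (-22617/22)**2 = 511528689/484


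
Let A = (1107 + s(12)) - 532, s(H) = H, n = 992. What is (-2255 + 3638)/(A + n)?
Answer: 1383/1579 ≈ 0.87587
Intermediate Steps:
A = 587 (A = (1107 + 12) - 532 = 1119 - 532 = 587)
(-2255 + 3638)/(A + n) = (-2255 + 3638)/(587 + 992) = 1383/1579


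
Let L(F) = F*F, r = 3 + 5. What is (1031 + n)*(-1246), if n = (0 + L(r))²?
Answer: -6388242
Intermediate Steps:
r = 8
L(F) = F²
n = 4096 (n = (0 + 8²)² = (0 + 64)² = 64² = 4096)
(1031 + n)*(-1246) = (1031 + 4096)*(-1246) = 5127*(-1246) = -6388242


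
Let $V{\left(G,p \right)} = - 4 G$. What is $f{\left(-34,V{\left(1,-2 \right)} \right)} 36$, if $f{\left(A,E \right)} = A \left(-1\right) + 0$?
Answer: $1224$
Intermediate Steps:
$f{\left(A,E \right)} = - A$ ($f{\left(A,E \right)} = - A + 0 = - A$)
$f{\left(-34,V{\left(1,-2 \right)} \right)} 36 = \left(-1\right) \left(-34\right) 36 = 34 \cdot 36 = 1224$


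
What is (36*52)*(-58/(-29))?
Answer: 3744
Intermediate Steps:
(36*52)*(-58/(-29)) = 1872*(-58*(-1/29)) = 1872*2 = 3744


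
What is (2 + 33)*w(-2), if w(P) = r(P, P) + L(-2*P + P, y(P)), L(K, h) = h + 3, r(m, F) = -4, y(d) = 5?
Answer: 140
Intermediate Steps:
L(K, h) = 3 + h
w(P) = 4 (w(P) = -4 + (3 + 5) = -4 + 8 = 4)
(2 + 33)*w(-2) = (2 + 33)*4 = 35*4 = 140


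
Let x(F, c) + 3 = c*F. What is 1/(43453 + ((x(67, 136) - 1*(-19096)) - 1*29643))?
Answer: 1/42015 ≈ 2.3801e-5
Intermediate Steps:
x(F, c) = -3 + F*c (x(F, c) = -3 + c*F = -3 + F*c)
1/(43453 + ((x(67, 136) - 1*(-19096)) - 1*29643)) = 1/(43453 + (((-3 + 67*136) - 1*(-19096)) - 1*29643)) = 1/(43453 + (((-3 + 9112) + 19096) - 29643)) = 1/(43453 + ((9109 + 19096) - 29643)) = 1/(43453 + (28205 - 29643)) = 1/(43453 - 1438) = 1/42015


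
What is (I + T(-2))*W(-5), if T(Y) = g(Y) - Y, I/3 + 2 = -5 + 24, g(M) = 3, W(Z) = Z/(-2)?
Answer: 140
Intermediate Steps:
W(Z) = -Z/2 (W(Z) = Z*(-1/2) = -Z/2)
I = 51 (I = -6 + 3*(-5 + 24) = -6 + 3*19 = -6 + 57 = 51)
T(Y) = 3 - Y
(I + T(-2))*W(-5) = (51 + (3 - 1*(-2)))*(-1/2*(-5)) = (51 + (3 + 2))*(5/2) = (51 + 5)*(5/2) = 56*(5/2) = 140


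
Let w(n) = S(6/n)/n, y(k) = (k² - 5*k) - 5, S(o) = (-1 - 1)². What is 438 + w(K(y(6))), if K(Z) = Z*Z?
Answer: 442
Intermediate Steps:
S(o) = 4 (S(o) = (-2)² = 4)
y(k) = -5 + k² - 5*k
K(Z) = Z²
w(n) = 4/n
438 + w(K(y(6))) = 438 + 4/((-5 + 6² - 5*6)²) = 438 + 4/((-5 + 36 - 30)²) = 438 + 4/(1²) = 438 + 4/1 = 438 + 4*1 = 438 + 4 = 442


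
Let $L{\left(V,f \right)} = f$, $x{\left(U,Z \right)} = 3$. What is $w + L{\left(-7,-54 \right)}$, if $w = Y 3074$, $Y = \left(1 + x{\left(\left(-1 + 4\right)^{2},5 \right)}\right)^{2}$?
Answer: $49130$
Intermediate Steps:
$Y = 16$ ($Y = \left(1 + 3\right)^{2} = 4^{2} = 16$)
$w = 49184$ ($w = 16 \cdot 3074 = 49184$)
$w + L{\left(-7,-54 \right)} = 49184 - 54 = 49130$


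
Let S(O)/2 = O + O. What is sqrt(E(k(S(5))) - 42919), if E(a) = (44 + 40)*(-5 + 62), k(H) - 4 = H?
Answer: I*sqrt(38131) ≈ 195.27*I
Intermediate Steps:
S(O) = 4*O (S(O) = 2*(O + O) = 2*(2*O) = 4*O)
k(H) = 4 + H
E(a) = 4788 (E(a) = 84*57 = 4788)
sqrt(E(k(S(5))) - 42919) = sqrt(4788 - 42919) = sqrt(-38131) = I*sqrt(38131)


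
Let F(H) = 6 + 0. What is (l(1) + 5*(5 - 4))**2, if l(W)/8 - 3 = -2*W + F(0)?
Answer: 3721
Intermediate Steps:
F(H) = 6
l(W) = 72 - 16*W (l(W) = 24 + 8*(-2*W + 6) = 24 + 8*(6 - 2*W) = 24 + (48 - 16*W) = 72 - 16*W)
(l(1) + 5*(5 - 4))**2 = ((72 - 16*1) + 5*(5 - 4))**2 = ((72 - 16) + 5*1)**2 = (56 + 5)**2 = 61**2 = 3721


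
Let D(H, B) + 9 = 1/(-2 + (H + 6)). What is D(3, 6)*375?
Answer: -23250/7 ≈ -3321.4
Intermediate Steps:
D(H, B) = -9 + 1/(4 + H) (D(H, B) = -9 + 1/(-2 + (H + 6)) = -9 + 1/(-2 + (6 + H)) = -9 + 1/(4 + H))
D(3, 6)*375 = ((-35 - 9*3)/(4 + 3))*375 = ((-35 - 27)/7)*375 = ((⅐)*(-62))*375 = -62/7*375 = -23250/7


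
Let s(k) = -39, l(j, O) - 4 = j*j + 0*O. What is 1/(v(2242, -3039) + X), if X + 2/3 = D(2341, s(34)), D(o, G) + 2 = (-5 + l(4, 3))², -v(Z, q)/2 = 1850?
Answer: -3/10433 ≈ -0.00028755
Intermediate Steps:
v(Z, q) = -3700 (v(Z, q) = -2*1850 = -3700)
l(j, O) = 4 + j² (l(j, O) = 4 + (j*j + 0*O) = 4 + (j² + 0) = 4 + j²)
D(o, G) = 223 (D(o, G) = -2 + (-5 + (4 + 4²))² = -2 + (-5 + (4 + 16))² = -2 + (-5 + 20)² = -2 + 15² = -2 + 225 = 223)
X = 667/3 (X = -⅔ + 223 = 667/3 ≈ 222.33)
1/(v(2242, -3039) + X) = 1/(-3700 + 667/3) = 1/(-10433/3) = -3/10433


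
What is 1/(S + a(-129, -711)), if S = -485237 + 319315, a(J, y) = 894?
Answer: -1/165028 ≈ -6.0596e-6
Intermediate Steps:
S = -165922
1/(S + a(-129, -711)) = 1/(-165922 + 894) = 1/(-165028) = -1/165028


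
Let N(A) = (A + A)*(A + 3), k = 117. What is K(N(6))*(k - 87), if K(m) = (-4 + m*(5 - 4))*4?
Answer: 12480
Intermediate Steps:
N(A) = 2*A*(3 + A) (N(A) = (2*A)*(3 + A) = 2*A*(3 + A))
K(m) = -16 + 4*m (K(m) = (-4 + m*1)*4 = (-4 + m)*4 = -16 + 4*m)
K(N(6))*(k - 87) = (-16 + 4*(2*6*(3 + 6)))*(117 - 87) = (-16 + 4*(2*6*9))*30 = (-16 + 4*108)*30 = (-16 + 432)*30 = 416*30 = 12480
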